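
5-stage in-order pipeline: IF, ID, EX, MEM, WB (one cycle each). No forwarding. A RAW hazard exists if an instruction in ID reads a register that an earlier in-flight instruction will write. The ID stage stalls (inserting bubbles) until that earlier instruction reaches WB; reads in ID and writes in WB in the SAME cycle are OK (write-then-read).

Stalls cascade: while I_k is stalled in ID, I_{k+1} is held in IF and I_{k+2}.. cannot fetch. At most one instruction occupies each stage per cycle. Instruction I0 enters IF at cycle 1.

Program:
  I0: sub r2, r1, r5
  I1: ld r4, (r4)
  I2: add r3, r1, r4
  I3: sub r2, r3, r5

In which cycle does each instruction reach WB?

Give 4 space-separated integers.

I0 sub r2 <- r1,r5: IF@1 ID@2 stall=0 (-) EX@3 MEM@4 WB@5
I1 ld r4 <- r4: IF@2 ID@3 stall=0 (-) EX@4 MEM@5 WB@6
I2 add r3 <- r1,r4: IF@3 ID@4 stall=2 (RAW on I1.r4 (WB@6)) EX@7 MEM@8 WB@9
I3 sub r2 <- r3,r5: IF@4 ID@7 stall=2 (RAW on I2.r3 (WB@9)) EX@10 MEM@11 WB@12

Answer: 5 6 9 12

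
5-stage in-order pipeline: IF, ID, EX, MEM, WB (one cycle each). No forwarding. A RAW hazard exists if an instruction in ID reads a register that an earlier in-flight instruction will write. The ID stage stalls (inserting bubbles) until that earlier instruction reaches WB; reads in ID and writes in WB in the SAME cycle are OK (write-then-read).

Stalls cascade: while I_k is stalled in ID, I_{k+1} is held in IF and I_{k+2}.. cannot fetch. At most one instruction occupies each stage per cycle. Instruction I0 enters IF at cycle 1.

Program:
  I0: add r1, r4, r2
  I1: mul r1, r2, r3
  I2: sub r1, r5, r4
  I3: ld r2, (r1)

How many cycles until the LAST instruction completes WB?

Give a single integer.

Answer: 10

Derivation:
I0 add r1 <- r4,r2: IF@1 ID@2 stall=0 (-) EX@3 MEM@4 WB@5
I1 mul r1 <- r2,r3: IF@2 ID@3 stall=0 (-) EX@4 MEM@5 WB@6
I2 sub r1 <- r5,r4: IF@3 ID@4 stall=0 (-) EX@5 MEM@6 WB@7
I3 ld r2 <- r1: IF@4 ID@5 stall=2 (RAW on I2.r1 (WB@7)) EX@8 MEM@9 WB@10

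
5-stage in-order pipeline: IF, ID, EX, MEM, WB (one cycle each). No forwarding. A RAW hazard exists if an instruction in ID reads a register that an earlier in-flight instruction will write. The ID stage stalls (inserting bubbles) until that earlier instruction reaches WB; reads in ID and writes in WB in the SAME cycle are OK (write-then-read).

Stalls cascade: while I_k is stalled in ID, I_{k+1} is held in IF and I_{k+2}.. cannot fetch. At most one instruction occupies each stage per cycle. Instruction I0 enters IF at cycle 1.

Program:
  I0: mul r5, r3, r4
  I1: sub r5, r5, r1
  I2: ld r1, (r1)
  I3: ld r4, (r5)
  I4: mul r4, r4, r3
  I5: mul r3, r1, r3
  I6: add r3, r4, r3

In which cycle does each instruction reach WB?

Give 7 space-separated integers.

I0 mul r5 <- r3,r4: IF@1 ID@2 stall=0 (-) EX@3 MEM@4 WB@5
I1 sub r5 <- r5,r1: IF@2 ID@3 stall=2 (RAW on I0.r5 (WB@5)) EX@6 MEM@7 WB@8
I2 ld r1 <- r1: IF@3 ID@6 stall=0 (-) EX@7 MEM@8 WB@9
I3 ld r4 <- r5: IF@6 ID@7 stall=1 (RAW on I1.r5 (WB@8)) EX@9 MEM@10 WB@11
I4 mul r4 <- r4,r3: IF@7 ID@9 stall=2 (RAW on I3.r4 (WB@11)) EX@12 MEM@13 WB@14
I5 mul r3 <- r1,r3: IF@9 ID@12 stall=0 (-) EX@13 MEM@14 WB@15
I6 add r3 <- r4,r3: IF@12 ID@13 stall=2 (RAW on I5.r3 (WB@15)) EX@16 MEM@17 WB@18

Answer: 5 8 9 11 14 15 18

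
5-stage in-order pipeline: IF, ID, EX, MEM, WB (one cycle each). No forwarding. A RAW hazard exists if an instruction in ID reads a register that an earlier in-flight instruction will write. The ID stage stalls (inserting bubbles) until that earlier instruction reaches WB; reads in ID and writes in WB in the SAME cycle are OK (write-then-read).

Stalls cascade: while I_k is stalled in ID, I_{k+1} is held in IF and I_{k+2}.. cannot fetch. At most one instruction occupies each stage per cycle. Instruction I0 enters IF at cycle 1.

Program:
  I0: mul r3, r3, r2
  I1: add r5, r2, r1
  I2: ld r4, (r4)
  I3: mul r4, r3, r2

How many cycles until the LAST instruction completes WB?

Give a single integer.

Answer: 8

Derivation:
I0 mul r3 <- r3,r2: IF@1 ID@2 stall=0 (-) EX@3 MEM@4 WB@5
I1 add r5 <- r2,r1: IF@2 ID@3 stall=0 (-) EX@4 MEM@5 WB@6
I2 ld r4 <- r4: IF@3 ID@4 stall=0 (-) EX@5 MEM@6 WB@7
I3 mul r4 <- r3,r2: IF@4 ID@5 stall=0 (-) EX@6 MEM@7 WB@8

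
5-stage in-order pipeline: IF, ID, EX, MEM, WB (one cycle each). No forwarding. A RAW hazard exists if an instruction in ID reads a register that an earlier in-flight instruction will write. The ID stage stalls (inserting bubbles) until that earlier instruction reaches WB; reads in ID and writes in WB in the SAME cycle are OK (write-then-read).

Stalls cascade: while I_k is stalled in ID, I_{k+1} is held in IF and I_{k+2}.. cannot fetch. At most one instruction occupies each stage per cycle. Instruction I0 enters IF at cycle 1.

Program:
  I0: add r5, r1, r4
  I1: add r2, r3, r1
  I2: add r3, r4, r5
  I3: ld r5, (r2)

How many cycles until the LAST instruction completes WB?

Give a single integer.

I0 add r5 <- r1,r4: IF@1 ID@2 stall=0 (-) EX@3 MEM@4 WB@5
I1 add r2 <- r3,r1: IF@2 ID@3 stall=0 (-) EX@4 MEM@5 WB@6
I2 add r3 <- r4,r5: IF@3 ID@4 stall=1 (RAW on I0.r5 (WB@5)) EX@6 MEM@7 WB@8
I3 ld r5 <- r2: IF@4 ID@6 stall=0 (-) EX@7 MEM@8 WB@9

Answer: 9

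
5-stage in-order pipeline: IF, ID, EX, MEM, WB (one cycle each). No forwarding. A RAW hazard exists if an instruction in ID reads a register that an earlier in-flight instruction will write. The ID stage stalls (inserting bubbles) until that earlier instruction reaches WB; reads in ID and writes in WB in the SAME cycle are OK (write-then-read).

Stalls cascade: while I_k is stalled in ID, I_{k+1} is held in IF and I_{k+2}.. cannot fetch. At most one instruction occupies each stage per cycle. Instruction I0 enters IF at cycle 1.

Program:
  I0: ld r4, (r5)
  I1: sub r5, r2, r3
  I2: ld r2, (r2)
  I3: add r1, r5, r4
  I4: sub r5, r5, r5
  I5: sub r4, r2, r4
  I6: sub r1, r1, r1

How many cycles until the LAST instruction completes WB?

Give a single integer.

I0 ld r4 <- r5: IF@1 ID@2 stall=0 (-) EX@3 MEM@4 WB@5
I1 sub r5 <- r2,r3: IF@2 ID@3 stall=0 (-) EX@4 MEM@5 WB@6
I2 ld r2 <- r2: IF@3 ID@4 stall=0 (-) EX@5 MEM@6 WB@7
I3 add r1 <- r5,r4: IF@4 ID@5 stall=1 (RAW on I1.r5 (WB@6)) EX@7 MEM@8 WB@9
I4 sub r5 <- r5,r5: IF@5 ID@7 stall=0 (-) EX@8 MEM@9 WB@10
I5 sub r4 <- r2,r4: IF@7 ID@8 stall=0 (-) EX@9 MEM@10 WB@11
I6 sub r1 <- r1,r1: IF@8 ID@9 stall=0 (-) EX@10 MEM@11 WB@12

Answer: 12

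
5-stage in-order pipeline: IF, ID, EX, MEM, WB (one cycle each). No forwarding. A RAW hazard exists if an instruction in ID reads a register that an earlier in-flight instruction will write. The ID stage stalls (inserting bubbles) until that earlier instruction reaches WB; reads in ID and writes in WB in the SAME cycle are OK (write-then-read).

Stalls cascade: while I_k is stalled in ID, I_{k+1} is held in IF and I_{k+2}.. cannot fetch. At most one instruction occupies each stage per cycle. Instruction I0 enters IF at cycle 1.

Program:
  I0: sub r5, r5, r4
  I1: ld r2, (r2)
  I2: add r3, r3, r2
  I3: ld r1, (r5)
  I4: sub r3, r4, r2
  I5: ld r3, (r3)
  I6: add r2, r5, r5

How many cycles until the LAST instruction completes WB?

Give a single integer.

Answer: 15

Derivation:
I0 sub r5 <- r5,r4: IF@1 ID@2 stall=0 (-) EX@3 MEM@4 WB@5
I1 ld r2 <- r2: IF@2 ID@3 stall=0 (-) EX@4 MEM@5 WB@6
I2 add r3 <- r3,r2: IF@3 ID@4 stall=2 (RAW on I1.r2 (WB@6)) EX@7 MEM@8 WB@9
I3 ld r1 <- r5: IF@4 ID@7 stall=0 (-) EX@8 MEM@9 WB@10
I4 sub r3 <- r4,r2: IF@7 ID@8 stall=0 (-) EX@9 MEM@10 WB@11
I5 ld r3 <- r3: IF@8 ID@9 stall=2 (RAW on I4.r3 (WB@11)) EX@12 MEM@13 WB@14
I6 add r2 <- r5,r5: IF@9 ID@12 stall=0 (-) EX@13 MEM@14 WB@15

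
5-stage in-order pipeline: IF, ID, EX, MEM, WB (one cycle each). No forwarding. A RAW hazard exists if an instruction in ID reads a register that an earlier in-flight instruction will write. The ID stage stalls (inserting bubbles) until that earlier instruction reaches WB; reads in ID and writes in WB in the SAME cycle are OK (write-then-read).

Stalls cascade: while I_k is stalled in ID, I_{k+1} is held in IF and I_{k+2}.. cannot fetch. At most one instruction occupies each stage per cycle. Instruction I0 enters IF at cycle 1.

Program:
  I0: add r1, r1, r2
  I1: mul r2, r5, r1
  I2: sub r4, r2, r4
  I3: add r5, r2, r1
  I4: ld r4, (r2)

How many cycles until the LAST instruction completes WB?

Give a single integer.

Answer: 13

Derivation:
I0 add r1 <- r1,r2: IF@1 ID@2 stall=0 (-) EX@3 MEM@4 WB@5
I1 mul r2 <- r5,r1: IF@2 ID@3 stall=2 (RAW on I0.r1 (WB@5)) EX@6 MEM@7 WB@8
I2 sub r4 <- r2,r4: IF@3 ID@6 stall=2 (RAW on I1.r2 (WB@8)) EX@9 MEM@10 WB@11
I3 add r5 <- r2,r1: IF@6 ID@9 stall=0 (-) EX@10 MEM@11 WB@12
I4 ld r4 <- r2: IF@9 ID@10 stall=0 (-) EX@11 MEM@12 WB@13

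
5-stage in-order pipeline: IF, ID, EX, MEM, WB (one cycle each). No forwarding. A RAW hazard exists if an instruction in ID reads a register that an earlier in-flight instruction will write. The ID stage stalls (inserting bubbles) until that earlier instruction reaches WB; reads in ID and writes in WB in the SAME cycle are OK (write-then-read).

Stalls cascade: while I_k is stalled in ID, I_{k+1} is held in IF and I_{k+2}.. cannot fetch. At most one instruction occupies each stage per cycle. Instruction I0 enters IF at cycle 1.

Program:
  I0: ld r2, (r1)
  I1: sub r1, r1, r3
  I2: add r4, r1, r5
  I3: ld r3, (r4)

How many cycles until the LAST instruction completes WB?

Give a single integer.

I0 ld r2 <- r1: IF@1 ID@2 stall=0 (-) EX@3 MEM@4 WB@5
I1 sub r1 <- r1,r3: IF@2 ID@3 stall=0 (-) EX@4 MEM@5 WB@6
I2 add r4 <- r1,r5: IF@3 ID@4 stall=2 (RAW on I1.r1 (WB@6)) EX@7 MEM@8 WB@9
I3 ld r3 <- r4: IF@4 ID@7 stall=2 (RAW on I2.r4 (WB@9)) EX@10 MEM@11 WB@12

Answer: 12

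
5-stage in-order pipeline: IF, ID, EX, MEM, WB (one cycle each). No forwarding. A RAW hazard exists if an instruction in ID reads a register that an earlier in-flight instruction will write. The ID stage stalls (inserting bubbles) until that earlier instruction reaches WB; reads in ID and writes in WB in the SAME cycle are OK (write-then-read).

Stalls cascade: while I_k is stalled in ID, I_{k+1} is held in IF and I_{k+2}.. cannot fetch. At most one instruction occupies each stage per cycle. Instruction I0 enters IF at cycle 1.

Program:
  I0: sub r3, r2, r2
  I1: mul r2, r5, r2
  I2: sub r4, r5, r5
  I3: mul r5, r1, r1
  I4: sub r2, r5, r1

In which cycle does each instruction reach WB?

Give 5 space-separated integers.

I0 sub r3 <- r2,r2: IF@1 ID@2 stall=0 (-) EX@3 MEM@4 WB@5
I1 mul r2 <- r5,r2: IF@2 ID@3 stall=0 (-) EX@4 MEM@5 WB@6
I2 sub r4 <- r5,r5: IF@3 ID@4 stall=0 (-) EX@5 MEM@6 WB@7
I3 mul r5 <- r1,r1: IF@4 ID@5 stall=0 (-) EX@6 MEM@7 WB@8
I4 sub r2 <- r5,r1: IF@5 ID@6 stall=2 (RAW on I3.r5 (WB@8)) EX@9 MEM@10 WB@11

Answer: 5 6 7 8 11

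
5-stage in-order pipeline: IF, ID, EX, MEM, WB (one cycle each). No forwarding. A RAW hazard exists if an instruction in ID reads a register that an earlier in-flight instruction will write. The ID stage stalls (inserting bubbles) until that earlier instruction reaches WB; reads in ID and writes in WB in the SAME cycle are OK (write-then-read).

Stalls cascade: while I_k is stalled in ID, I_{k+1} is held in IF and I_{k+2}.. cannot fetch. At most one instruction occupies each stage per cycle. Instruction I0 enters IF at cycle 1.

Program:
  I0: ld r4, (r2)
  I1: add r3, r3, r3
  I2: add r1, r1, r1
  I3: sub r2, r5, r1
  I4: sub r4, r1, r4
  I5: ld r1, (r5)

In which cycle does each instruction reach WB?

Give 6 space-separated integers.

Answer: 5 6 7 10 11 12

Derivation:
I0 ld r4 <- r2: IF@1 ID@2 stall=0 (-) EX@3 MEM@4 WB@5
I1 add r3 <- r3,r3: IF@2 ID@3 stall=0 (-) EX@4 MEM@5 WB@6
I2 add r1 <- r1,r1: IF@3 ID@4 stall=0 (-) EX@5 MEM@6 WB@7
I3 sub r2 <- r5,r1: IF@4 ID@5 stall=2 (RAW on I2.r1 (WB@7)) EX@8 MEM@9 WB@10
I4 sub r4 <- r1,r4: IF@5 ID@8 stall=0 (-) EX@9 MEM@10 WB@11
I5 ld r1 <- r5: IF@8 ID@9 stall=0 (-) EX@10 MEM@11 WB@12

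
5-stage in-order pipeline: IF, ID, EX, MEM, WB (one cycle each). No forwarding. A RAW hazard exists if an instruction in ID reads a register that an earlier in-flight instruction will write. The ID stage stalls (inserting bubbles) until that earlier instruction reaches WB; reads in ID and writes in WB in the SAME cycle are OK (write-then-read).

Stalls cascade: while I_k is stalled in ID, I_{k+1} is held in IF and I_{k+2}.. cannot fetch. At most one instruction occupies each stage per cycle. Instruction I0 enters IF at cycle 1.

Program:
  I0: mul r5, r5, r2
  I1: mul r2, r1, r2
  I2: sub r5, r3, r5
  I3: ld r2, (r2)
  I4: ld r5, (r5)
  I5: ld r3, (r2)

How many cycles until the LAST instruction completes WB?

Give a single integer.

I0 mul r5 <- r5,r2: IF@1 ID@2 stall=0 (-) EX@3 MEM@4 WB@5
I1 mul r2 <- r1,r2: IF@2 ID@3 stall=0 (-) EX@4 MEM@5 WB@6
I2 sub r5 <- r3,r5: IF@3 ID@4 stall=1 (RAW on I0.r5 (WB@5)) EX@6 MEM@7 WB@8
I3 ld r2 <- r2: IF@4 ID@6 stall=0 (-) EX@7 MEM@8 WB@9
I4 ld r5 <- r5: IF@6 ID@7 stall=1 (RAW on I2.r5 (WB@8)) EX@9 MEM@10 WB@11
I5 ld r3 <- r2: IF@7 ID@9 stall=0 (-) EX@10 MEM@11 WB@12

Answer: 12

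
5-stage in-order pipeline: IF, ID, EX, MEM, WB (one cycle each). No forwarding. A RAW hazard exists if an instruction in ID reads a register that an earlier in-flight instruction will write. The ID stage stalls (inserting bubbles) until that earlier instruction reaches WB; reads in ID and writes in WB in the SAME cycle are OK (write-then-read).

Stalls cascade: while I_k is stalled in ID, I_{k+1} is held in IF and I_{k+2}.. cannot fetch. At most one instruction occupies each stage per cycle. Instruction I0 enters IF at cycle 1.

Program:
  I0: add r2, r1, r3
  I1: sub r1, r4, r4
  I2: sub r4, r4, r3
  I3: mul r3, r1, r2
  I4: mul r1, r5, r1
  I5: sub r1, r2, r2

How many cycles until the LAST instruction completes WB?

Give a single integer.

Answer: 11

Derivation:
I0 add r2 <- r1,r3: IF@1 ID@2 stall=0 (-) EX@3 MEM@4 WB@5
I1 sub r1 <- r4,r4: IF@2 ID@3 stall=0 (-) EX@4 MEM@5 WB@6
I2 sub r4 <- r4,r3: IF@3 ID@4 stall=0 (-) EX@5 MEM@6 WB@7
I3 mul r3 <- r1,r2: IF@4 ID@5 stall=1 (RAW on I1.r1 (WB@6)) EX@7 MEM@8 WB@9
I4 mul r1 <- r5,r1: IF@5 ID@7 stall=0 (-) EX@8 MEM@9 WB@10
I5 sub r1 <- r2,r2: IF@7 ID@8 stall=0 (-) EX@9 MEM@10 WB@11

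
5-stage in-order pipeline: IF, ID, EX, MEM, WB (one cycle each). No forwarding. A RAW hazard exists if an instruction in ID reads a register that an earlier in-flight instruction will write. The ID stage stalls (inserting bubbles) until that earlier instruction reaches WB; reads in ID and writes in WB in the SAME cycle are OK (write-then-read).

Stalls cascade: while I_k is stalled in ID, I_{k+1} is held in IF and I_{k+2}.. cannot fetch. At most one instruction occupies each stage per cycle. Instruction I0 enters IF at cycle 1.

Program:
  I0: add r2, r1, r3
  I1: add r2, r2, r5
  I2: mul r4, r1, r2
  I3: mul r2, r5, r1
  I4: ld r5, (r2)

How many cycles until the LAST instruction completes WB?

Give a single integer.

I0 add r2 <- r1,r3: IF@1 ID@2 stall=0 (-) EX@3 MEM@4 WB@5
I1 add r2 <- r2,r5: IF@2 ID@3 stall=2 (RAW on I0.r2 (WB@5)) EX@6 MEM@7 WB@8
I2 mul r4 <- r1,r2: IF@3 ID@6 stall=2 (RAW on I1.r2 (WB@8)) EX@9 MEM@10 WB@11
I3 mul r2 <- r5,r1: IF@6 ID@9 stall=0 (-) EX@10 MEM@11 WB@12
I4 ld r5 <- r2: IF@9 ID@10 stall=2 (RAW on I3.r2 (WB@12)) EX@13 MEM@14 WB@15

Answer: 15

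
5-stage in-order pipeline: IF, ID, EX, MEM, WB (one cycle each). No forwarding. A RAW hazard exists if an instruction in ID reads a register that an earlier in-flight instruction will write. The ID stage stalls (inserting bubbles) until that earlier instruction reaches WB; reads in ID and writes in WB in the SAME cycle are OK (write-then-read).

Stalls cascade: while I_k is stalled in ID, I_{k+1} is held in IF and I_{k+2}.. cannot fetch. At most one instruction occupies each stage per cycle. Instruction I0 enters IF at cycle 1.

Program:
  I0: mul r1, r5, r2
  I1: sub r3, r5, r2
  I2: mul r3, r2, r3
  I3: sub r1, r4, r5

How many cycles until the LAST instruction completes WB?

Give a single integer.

I0 mul r1 <- r5,r2: IF@1 ID@2 stall=0 (-) EX@3 MEM@4 WB@5
I1 sub r3 <- r5,r2: IF@2 ID@3 stall=0 (-) EX@4 MEM@5 WB@6
I2 mul r3 <- r2,r3: IF@3 ID@4 stall=2 (RAW on I1.r3 (WB@6)) EX@7 MEM@8 WB@9
I3 sub r1 <- r4,r5: IF@4 ID@7 stall=0 (-) EX@8 MEM@9 WB@10

Answer: 10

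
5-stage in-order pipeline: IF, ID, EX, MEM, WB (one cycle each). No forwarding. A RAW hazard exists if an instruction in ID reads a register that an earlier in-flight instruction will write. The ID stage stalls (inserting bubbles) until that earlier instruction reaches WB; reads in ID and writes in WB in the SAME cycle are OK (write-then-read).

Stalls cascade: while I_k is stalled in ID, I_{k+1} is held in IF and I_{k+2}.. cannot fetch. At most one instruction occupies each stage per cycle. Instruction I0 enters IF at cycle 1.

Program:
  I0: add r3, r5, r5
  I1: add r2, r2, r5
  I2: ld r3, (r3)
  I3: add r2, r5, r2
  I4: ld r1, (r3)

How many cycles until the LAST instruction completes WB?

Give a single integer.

I0 add r3 <- r5,r5: IF@1 ID@2 stall=0 (-) EX@3 MEM@4 WB@5
I1 add r2 <- r2,r5: IF@2 ID@3 stall=0 (-) EX@4 MEM@5 WB@6
I2 ld r3 <- r3: IF@3 ID@4 stall=1 (RAW on I0.r3 (WB@5)) EX@6 MEM@7 WB@8
I3 add r2 <- r5,r2: IF@4 ID@6 stall=0 (-) EX@7 MEM@8 WB@9
I4 ld r1 <- r3: IF@6 ID@7 stall=1 (RAW on I2.r3 (WB@8)) EX@9 MEM@10 WB@11

Answer: 11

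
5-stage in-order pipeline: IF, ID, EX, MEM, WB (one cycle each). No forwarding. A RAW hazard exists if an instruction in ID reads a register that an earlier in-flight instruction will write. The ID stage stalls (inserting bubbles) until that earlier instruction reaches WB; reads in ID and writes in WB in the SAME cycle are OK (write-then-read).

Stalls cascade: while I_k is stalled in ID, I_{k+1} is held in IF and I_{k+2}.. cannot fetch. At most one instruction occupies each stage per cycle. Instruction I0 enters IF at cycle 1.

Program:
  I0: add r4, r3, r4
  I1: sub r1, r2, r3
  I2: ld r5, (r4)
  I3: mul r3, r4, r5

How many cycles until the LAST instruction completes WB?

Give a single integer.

I0 add r4 <- r3,r4: IF@1 ID@2 stall=0 (-) EX@3 MEM@4 WB@5
I1 sub r1 <- r2,r3: IF@2 ID@3 stall=0 (-) EX@4 MEM@5 WB@6
I2 ld r5 <- r4: IF@3 ID@4 stall=1 (RAW on I0.r4 (WB@5)) EX@6 MEM@7 WB@8
I3 mul r3 <- r4,r5: IF@4 ID@6 stall=2 (RAW on I2.r5 (WB@8)) EX@9 MEM@10 WB@11

Answer: 11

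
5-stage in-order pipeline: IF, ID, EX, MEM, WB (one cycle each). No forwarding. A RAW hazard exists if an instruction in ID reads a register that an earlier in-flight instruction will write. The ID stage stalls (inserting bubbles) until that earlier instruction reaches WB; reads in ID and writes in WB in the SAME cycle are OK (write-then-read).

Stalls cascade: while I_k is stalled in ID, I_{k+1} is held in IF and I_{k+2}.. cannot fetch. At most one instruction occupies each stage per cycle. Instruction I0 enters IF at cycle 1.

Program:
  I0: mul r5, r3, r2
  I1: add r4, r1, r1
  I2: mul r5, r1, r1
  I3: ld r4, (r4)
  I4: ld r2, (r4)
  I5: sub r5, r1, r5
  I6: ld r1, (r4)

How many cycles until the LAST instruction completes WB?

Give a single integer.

I0 mul r5 <- r3,r2: IF@1 ID@2 stall=0 (-) EX@3 MEM@4 WB@5
I1 add r4 <- r1,r1: IF@2 ID@3 stall=0 (-) EX@4 MEM@5 WB@6
I2 mul r5 <- r1,r1: IF@3 ID@4 stall=0 (-) EX@5 MEM@6 WB@7
I3 ld r4 <- r4: IF@4 ID@5 stall=1 (RAW on I1.r4 (WB@6)) EX@7 MEM@8 WB@9
I4 ld r2 <- r4: IF@5 ID@7 stall=2 (RAW on I3.r4 (WB@9)) EX@10 MEM@11 WB@12
I5 sub r5 <- r1,r5: IF@7 ID@10 stall=0 (-) EX@11 MEM@12 WB@13
I6 ld r1 <- r4: IF@10 ID@11 stall=0 (-) EX@12 MEM@13 WB@14

Answer: 14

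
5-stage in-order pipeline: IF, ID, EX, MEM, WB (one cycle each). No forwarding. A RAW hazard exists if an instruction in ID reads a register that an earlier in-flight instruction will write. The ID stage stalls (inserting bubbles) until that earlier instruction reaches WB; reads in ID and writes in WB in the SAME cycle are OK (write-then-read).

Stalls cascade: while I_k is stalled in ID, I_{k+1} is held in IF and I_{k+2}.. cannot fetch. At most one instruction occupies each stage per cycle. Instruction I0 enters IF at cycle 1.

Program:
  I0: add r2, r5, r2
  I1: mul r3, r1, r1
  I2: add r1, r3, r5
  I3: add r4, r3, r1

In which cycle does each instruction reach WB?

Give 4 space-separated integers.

Answer: 5 6 9 12

Derivation:
I0 add r2 <- r5,r2: IF@1 ID@2 stall=0 (-) EX@3 MEM@4 WB@5
I1 mul r3 <- r1,r1: IF@2 ID@3 stall=0 (-) EX@4 MEM@5 WB@6
I2 add r1 <- r3,r5: IF@3 ID@4 stall=2 (RAW on I1.r3 (WB@6)) EX@7 MEM@8 WB@9
I3 add r4 <- r3,r1: IF@4 ID@7 stall=2 (RAW on I2.r1 (WB@9)) EX@10 MEM@11 WB@12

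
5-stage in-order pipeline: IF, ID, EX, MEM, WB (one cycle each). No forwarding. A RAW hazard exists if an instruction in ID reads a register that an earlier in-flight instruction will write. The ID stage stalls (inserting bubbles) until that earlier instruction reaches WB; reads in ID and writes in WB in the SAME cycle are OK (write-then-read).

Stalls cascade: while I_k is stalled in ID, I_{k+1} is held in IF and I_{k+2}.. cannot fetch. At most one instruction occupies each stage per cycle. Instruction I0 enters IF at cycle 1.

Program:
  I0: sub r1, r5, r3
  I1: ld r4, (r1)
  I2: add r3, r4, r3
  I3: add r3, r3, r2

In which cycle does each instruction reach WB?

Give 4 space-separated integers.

I0 sub r1 <- r5,r3: IF@1 ID@2 stall=0 (-) EX@3 MEM@4 WB@5
I1 ld r4 <- r1: IF@2 ID@3 stall=2 (RAW on I0.r1 (WB@5)) EX@6 MEM@7 WB@8
I2 add r3 <- r4,r3: IF@3 ID@6 stall=2 (RAW on I1.r4 (WB@8)) EX@9 MEM@10 WB@11
I3 add r3 <- r3,r2: IF@6 ID@9 stall=2 (RAW on I2.r3 (WB@11)) EX@12 MEM@13 WB@14

Answer: 5 8 11 14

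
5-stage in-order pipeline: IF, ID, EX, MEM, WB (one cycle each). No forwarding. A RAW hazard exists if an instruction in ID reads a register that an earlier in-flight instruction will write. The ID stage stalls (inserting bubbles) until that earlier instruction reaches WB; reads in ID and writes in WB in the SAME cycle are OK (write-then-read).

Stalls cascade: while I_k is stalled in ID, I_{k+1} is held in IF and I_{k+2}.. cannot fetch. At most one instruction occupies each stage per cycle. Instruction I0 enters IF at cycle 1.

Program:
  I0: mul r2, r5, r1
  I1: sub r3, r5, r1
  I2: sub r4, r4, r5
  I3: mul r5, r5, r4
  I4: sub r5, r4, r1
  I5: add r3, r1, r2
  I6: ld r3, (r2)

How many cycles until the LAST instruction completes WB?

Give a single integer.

I0 mul r2 <- r5,r1: IF@1 ID@2 stall=0 (-) EX@3 MEM@4 WB@5
I1 sub r3 <- r5,r1: IF@2 ID@3 stall=0 (-) EX@4 MEM@5 WB@6
I2 sub r4 <- r4,r5: IF@3 ID@4 stall=0 (-) EX@5 MEM@6 WB@7
I3 mul r5 <- r5,r4: IF@4 ID@5 stall=2 (RAW on I2.r4 (WB@7)) EX@8 MEM@9 WB@10
I4 sub r5 <- r4,r1: IF@5 ID@8 stall=0 (-) EX@9 MEM@10 WB@11
I5 add r3 <- r1,r2: IF@8 ID@9 stall=0 (-) EX@10 MEM@11 WB@12
I6 ld r3 <- r2: IF@9 ID@10 stall=0 (-) EX@11 MEM@12 WB@13

Answer: 13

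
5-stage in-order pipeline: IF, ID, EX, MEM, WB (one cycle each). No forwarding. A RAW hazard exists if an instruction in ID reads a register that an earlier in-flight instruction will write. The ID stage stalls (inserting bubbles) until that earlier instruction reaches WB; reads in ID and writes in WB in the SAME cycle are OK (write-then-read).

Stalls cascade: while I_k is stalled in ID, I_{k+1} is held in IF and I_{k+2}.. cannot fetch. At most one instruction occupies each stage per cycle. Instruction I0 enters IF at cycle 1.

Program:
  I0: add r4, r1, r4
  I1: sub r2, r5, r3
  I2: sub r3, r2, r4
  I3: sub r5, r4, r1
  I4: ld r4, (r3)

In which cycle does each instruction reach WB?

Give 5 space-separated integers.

I0 add r4 <- r1,r4: IF@1 ID@2 stall=0 (-) EX@3 MEM@4 WB@5
I1 sub r2 <- r5,r3: IF@2 ID@3 stall=0 (-) EX@4 MEM@5 WB@6
I2 sub r3 <- r2,r4: IF@3 ID@4 stall=2 (RAW on I1.r2 (WB@6)) EX@7 MEM@8 WB@9
I3 sub r5 <- r4,r1: IF@4 ID@7 stall=0 (-) EX@8 MEM@9 WB@10
I4 ld r4 <- r3: IF@7 ID@8 stall=1 (RAW on I2.r3 (WB@9)) EX@10 MEM@11 WB@12

Answer: 5 6 9 10 12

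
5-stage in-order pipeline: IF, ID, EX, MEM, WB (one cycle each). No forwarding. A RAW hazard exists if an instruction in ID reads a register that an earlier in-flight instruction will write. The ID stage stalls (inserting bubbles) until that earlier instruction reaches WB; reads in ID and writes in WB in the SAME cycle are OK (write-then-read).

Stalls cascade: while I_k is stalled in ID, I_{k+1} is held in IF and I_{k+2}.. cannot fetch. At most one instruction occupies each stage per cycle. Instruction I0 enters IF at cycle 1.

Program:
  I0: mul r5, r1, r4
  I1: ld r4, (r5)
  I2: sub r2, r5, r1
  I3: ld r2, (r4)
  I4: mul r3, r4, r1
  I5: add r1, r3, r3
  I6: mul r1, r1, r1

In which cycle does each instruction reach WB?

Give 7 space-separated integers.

I0 mul r5 <- r1,r4: IF@1 ID@2 stall=0 (-) EX@3 MEM@4 WB@5
I1 ld r4 <- r5: IF@2 ID@3 stall=2 (RAW on I0.r5 (WB@5)) EX@6 MEM@7 WB@8
I2 sub r2 <- r5,r1: IF@3 ID@6 stall=0 (-) EX@7 MEM@8 WB@9
I3 ld r2 <- r4: IF@6 ID@7 stall=1 (RAW on I1.r4 (WB@8)) EX@9 MEM@10 WB@11
I4 mul r3 <- r4,r1: IF@7 ID@9 stall=0 (-) EX@10 MEM@11 WB@12
I5 add r1 <- r3,r3: IF@9 ID@10 stall=2 (RAW on I4.r3 (WB@12)) EX@13 MEM@14 WB@15
I6 mul r1 <- r1,r1: IF@10 ID@13 stall=2 (RAW on I5.r1 (WB@15)) EX@16 MEM@17 WB@18

Answer: 5 8 9 11 12 15 18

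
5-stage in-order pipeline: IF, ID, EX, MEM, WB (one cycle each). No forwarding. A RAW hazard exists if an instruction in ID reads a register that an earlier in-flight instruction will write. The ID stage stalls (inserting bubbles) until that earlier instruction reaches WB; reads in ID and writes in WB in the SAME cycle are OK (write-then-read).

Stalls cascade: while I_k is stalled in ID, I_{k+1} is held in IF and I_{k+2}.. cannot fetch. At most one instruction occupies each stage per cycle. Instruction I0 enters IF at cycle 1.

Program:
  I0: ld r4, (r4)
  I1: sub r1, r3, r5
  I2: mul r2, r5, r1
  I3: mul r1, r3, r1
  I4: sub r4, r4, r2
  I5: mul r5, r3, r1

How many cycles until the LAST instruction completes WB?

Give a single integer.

I0 ld r4 <- r4: IF@1 ID@2 stall=0 (-) EX@3 MEM@4 WB@5
I1 sub r1 <- r3,r5: IF@2 ID@3 stall=0 (-) EX@4 MEM@5 WB@6
I2 mul r2 <- r5,r1: IF@3 ID@4 stall=2 (RAW on I1.r1 (WB@6)) EX@7 MEM@8 WB@9
I3 mul r1 <- r3,r1: IF@4 ID@7 stall=0 (-) EX@8 MEM@9 WB@10
I4 sub r4 <- r4,r2: IF@7 ID@8 stall=1 (RAW on I2.r2 (WB@9)) EX@10 MEM@11 WB@12
I5 mul r5 <- r3,r1: IF@8 ID@10 stall=0 (-) EX@11 MEM@12 WB@13

Answer: 13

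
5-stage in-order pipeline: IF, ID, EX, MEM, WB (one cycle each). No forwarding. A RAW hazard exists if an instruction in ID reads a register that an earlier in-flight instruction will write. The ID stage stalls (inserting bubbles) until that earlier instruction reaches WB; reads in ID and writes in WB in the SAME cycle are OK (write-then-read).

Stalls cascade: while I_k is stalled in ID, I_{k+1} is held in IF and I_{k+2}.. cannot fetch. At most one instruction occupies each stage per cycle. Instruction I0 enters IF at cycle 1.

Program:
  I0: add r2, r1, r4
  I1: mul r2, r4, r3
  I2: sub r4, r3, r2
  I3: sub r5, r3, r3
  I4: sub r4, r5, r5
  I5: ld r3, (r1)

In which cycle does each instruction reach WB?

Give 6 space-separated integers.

Answer: 5 6 9 10 13 14

Derivation:
I0 add r2 <- r1,r4: IF@1 ID@2 stall=0 (-) EX@3 MEM@4 WB@5
I1 mul r2 <- r4,r3: IF@2 ID@3 stall=0 (-) EX@4 MEM@5 WB@6
I2 sub r4 <- r3,r2: IF@3 ID@4 stall=2 (RAW on I1.r2 (WB@6)) EX@7 MEM@8 WB@9
I3 sub r5 <- r3,r3: IF@4 ID@7 stall=0 (-) EX@8 MEM@9 WB@10
I4 sub r4 <- r5,r5: IF@7 ID@8 stall=2 (RAW on I3.r5 (WB@10)) EX@11 MEM@12 WB@13
I5 ld r3 <- r1: IF@8 ID@11 stall=0 (-) EX@12 MEM@13 WB@14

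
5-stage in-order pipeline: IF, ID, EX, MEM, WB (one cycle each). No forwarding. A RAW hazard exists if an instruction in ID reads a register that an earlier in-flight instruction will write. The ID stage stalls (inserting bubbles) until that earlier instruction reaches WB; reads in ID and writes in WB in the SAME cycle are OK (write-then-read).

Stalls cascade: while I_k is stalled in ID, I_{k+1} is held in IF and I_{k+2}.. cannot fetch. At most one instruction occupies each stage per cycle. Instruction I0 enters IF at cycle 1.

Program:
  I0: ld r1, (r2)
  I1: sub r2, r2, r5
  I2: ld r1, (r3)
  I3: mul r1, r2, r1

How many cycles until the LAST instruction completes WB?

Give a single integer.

I0 ld r1 <- r2: IF@1 ID@2 stall=0 (-) EX@3 MEM@4 WB@5
I1 sub r2 <- r2,r5: IF@2 ID@3 stall=0 (-) EX@4 MEM@5 WB@6
I2 ld r1 <- r3: IF@3 ID@4 stall=0 (-) EX@5 MEM@6 WB@7
I3 mul r1 <- r2,r1: IF@4 ID@5 stall=2 (RAW on I2.r1 (WB@7)) EX@8 MEM@9 WB@10

Answer: 10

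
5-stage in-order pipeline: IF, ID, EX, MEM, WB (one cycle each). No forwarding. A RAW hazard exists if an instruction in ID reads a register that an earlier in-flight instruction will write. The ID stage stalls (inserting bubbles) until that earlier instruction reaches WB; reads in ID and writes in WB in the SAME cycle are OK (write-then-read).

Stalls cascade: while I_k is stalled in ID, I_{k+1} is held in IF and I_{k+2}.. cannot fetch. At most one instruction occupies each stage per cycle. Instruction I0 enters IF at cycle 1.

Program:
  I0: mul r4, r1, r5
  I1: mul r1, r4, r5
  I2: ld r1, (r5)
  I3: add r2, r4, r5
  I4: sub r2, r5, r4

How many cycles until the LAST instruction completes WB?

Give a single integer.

Answer: 11

Derivation:
I0 mul r4 <- r1,r5: IF@1 ID@2 stall=0 (-) EX@3 MEM@4 WB@5
I1 mul r1 <- r4,r5: IF@2 ID@3 stall=2 (RAW on I0.r4 (WB@5)) EX@6 MEM@7 WB@8
I2 ld r1 <- r5: IF@3 ID@6 stall=0 (-) EX@7 MEM@8 WB@9
I3 add r2 <- r4,r5: IF@6 ID@7 stall=0 (-) EX@8 MEM@9 WB@10
I4 sub r2 <- r5,r4: IF@7 ID@8 stall=0 (-) EX@9 MEM@10 WB@11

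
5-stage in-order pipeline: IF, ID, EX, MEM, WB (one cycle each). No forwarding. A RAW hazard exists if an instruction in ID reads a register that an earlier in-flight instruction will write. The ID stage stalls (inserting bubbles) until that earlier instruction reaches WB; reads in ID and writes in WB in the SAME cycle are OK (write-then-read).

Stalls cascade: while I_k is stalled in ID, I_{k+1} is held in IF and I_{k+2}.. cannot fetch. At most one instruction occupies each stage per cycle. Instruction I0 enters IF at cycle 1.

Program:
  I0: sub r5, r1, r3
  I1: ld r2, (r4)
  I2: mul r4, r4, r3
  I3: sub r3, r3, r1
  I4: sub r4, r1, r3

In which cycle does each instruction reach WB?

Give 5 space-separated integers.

Answer: 5 6 7 8 11

Derivation:
I0 sub r5 <- r1,r3: IF@1 ID@2 stall=0 (-) EX@3 MEM@4 WB@5
I1 ld r2 <- r4: IF@2 ID@3 stall=0 (-) EX@4 MEM@5 WB@6
I2 mul r4 <- r4,r3: IF@3 ID@4 stall=0 (-) EX@5 MEM@6 WB@7
I3 sub r3 <- r3,r1: IF@4 ID@5 stall=0 (-) EX@6 MEM@7 WB@8
I4 sub r4 <- r1,r3: IF@5 ID@6 stall=2 (RAW on I3.r3 (WB@8)) EX@9 MEM@10 WB@11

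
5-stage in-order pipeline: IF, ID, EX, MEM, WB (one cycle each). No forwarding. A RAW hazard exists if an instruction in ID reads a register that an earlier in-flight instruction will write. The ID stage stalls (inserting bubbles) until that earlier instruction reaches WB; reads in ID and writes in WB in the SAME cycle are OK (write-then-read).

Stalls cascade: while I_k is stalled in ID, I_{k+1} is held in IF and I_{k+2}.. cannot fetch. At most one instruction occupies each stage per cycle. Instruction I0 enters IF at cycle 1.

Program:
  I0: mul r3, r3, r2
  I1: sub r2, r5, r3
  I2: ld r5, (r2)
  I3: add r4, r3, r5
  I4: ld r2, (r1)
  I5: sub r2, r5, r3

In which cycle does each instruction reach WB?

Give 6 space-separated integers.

Answer: 5 8 11 14 15 16

Derivation:
I0 mul r3 <- r3,r2: IF@1 ID@2 stall=0 (-) EX@3 MEM@4 WB@5
I1 sub r2 <- r5,r3: IF@2 ID@3 stall=2 (RAW on I0.r3 (WB@5)) EX@6 MEM@7 WB@8
I2 ld r5 <- r2: IF@3 ID@6 stall=2 (RAW on I1.r2 (WB@8)) EX@9 MEM@10 WB@11
I3 add r4 <- r3,r5: IF@6 ID@9 stall=2 (RAW on I2.r5 (WB@11)) EX@12 MEM@13 WB@14
I4 ld r2 <- r1: IF@9 ID@12 stall=0 (-) EX@13 MEM@14 WB@15
I5 sub r2 <- r5,r3: IF@12 ID@13 stall=0 (-) EX@14 MEM@15 WB@16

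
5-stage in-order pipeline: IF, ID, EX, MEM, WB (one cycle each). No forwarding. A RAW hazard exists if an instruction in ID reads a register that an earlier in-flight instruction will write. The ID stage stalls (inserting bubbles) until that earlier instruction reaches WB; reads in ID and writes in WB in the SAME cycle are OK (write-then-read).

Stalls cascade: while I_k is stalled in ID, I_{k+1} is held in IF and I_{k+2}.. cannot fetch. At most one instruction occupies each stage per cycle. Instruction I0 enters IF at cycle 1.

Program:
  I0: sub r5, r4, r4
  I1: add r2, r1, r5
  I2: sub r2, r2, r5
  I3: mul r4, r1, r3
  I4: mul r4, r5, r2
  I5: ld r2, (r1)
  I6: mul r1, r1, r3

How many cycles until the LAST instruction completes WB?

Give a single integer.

I0 sub r5 <- r4,r4: IF@1 ID@2 stall=0 (-) EX@3 MEM@4 WB@5
I1 add r2 <- r1,r5: IF@2 ID@3 stall=2 (RAW on I0.r5 (WB@5)) EX@6 MEM@7 WB@8
I2 sub r2 <- r2,r5: IF@3 ID@6 stall=2 (RAW on I1.r2 (WB@8)) EX@9 MEM@10 WB@11
I3 mul r4 <- r1,r3: IF@6 ID@9 stall=0 (-) EX@10 MEM@11 WB@12
I4 mul r4 <- r5,r2: IF@9 ID@10 stall=1 (RAW on I2.r2 (WB@11)) EX@12 MEM@13 WB@14
I5 ld r2 <- r1: IF@10 ID@12 stall=0 (-) EX@13 MEM@14 WB@15
I6 mul r1 <- r1,r3: IF@12 ID@13 stall=0 (-) EX@14 MEM@15 WB@16

Answer: 16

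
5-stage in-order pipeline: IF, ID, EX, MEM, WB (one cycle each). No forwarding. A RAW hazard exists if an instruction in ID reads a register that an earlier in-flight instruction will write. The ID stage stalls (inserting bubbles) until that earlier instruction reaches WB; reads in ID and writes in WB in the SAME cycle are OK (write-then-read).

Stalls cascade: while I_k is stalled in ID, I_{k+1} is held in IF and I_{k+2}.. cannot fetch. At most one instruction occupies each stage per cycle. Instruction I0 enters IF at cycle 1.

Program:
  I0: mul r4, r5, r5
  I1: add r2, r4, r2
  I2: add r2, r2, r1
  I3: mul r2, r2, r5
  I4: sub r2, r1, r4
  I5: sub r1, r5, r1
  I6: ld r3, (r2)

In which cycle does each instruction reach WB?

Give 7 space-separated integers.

I0 mul r4 <- r5,r5: IF@1 ID@2 stall=0 (-) EX@3 MEM@4 WB@5
I1 add r2 <- r4,r2: IF@2 ID@3 stall=2 (RAW on I0.r4 (WB@5)) EX@6 MEM@7 WB@8
I2 add r2 <- r2,r1: IF@3 ID@6 stall=2 (RAW on I1.r2 (WB@8)) EX@9 MEM@10 WB@11
I3 mul r2 <- r2,r5: IF@6 ID@9 stall=2 (RAW on I2.r2 (WB@11)) EX@12 MEM@13 WB@14
I4 sub r2 <- r1,r4: IF@9 ID@12 stall=0 (-) EX@13 MEM@14 WB@15
I5 sub r1 <- r5,r1: IF@12 ID@13 stall=0 (-) EX@14 MEM@15 WB@16
I6 ld r3 <- r2: IF@13 ID@14 stall=1 (RAW on I4.r2 (WB@15)) EX@16 MEM@17 WB@18

Answer: 5 8 11 14 15 16 18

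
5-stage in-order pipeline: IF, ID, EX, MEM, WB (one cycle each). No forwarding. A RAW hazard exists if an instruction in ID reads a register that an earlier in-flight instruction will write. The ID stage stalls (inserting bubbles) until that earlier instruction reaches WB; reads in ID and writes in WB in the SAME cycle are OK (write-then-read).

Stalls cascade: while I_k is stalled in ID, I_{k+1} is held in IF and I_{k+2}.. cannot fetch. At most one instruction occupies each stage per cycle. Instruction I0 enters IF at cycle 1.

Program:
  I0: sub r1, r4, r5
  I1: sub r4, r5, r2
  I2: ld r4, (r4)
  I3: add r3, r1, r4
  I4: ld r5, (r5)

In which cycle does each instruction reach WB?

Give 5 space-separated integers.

Answer: 5 6 9 12 13

Derivation:
I0 sub r1 <- r4,r5: IF@1 ID@2 stall=0 (-) EX@3 MEM@4 WB@5
I1 sub r4 <- r5,r2: IF@2 ID@3 stall=0 (-) EX@4 MEM@5 WB@6
I2 ld r4 <- r4: IF@3 ID@4 stall=2 (RAW on I1.r4 (WB@6)) EX@7 MEM@8 WB@9
I3 add r3 <- r1,r4: IF@4 ID@7 stall=2 (RAW on I2.r4 (WB@9)) EX@10 MEM@11 WB@12
I4 ld r5 <- r5: IF@7 ID@10 stall=0 (-) EX@11 MEM@12 WB@13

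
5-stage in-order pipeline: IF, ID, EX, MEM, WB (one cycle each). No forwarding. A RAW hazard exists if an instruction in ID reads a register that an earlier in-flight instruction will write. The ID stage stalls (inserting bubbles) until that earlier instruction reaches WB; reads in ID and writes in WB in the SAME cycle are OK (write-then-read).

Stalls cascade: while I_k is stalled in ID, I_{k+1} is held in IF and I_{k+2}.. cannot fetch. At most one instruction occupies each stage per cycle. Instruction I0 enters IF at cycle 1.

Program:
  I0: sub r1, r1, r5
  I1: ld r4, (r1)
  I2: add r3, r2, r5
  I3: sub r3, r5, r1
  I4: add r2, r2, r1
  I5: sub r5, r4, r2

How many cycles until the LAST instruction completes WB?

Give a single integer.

I0 sub r1 <- r1,r5: IF@1 ID@2 stall=0 (-) EX@3 MEM@4 WB@5
I1 ld r4 <- r1: IF@2 ID@3 stall=2 (RAW on I0.r1 (WB@5)) EX@6 MEM@7 WB@8
I2 add r3 <- r2,r5: IF@3 ID@6 stall=0 (-) EX@7 MEM@8 WB@9
I3 sub r3 <- r5,r1: IF@6 ID@7 stall=0 (-) EX@8 MEM@9 WB@10
I4 add r2 <- r2,r1: IF@7 ID@8 stall=0 (-) EX@9 MEM@10 WB@11
I5 sub r5 <- r4,r2: IF@8 ID@9 stall=2 (RAW on I4.r2 (WB@11)) EX@12 MEM@13 WB@14

Answer: 14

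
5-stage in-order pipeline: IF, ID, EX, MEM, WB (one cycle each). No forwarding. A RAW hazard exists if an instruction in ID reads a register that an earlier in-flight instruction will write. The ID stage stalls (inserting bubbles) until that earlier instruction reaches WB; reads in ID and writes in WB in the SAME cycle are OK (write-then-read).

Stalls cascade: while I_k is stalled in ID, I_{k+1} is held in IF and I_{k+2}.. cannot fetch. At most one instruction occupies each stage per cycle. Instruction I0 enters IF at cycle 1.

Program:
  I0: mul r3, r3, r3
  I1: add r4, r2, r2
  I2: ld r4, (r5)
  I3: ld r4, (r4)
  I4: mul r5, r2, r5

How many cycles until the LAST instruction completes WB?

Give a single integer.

I0 mul r3 <- r3,r3: IF@1 ID@2 stall=0 (-) EX@3 MEM@4 WB@5
I1 add r4 <- r2,r2: IF@2 ID@3 stall=0 (-) EX@4 MEM@5 WB@6
I2 ld r4 <- r5: IF@3 ID@4 stall=0 (-) EX@5 MEM@6 WB@7
I3 ld r4 <- r4: IF@4 ID@5 stall=2 (RAW on I2.r4 (WB@7)) EX@8 MEM@9 WB@10
I4 mul r5 <- r2,r5: IF@5 ID@8 stall=0 (-) EX@9 MEM@10 WB@11

Answer: 11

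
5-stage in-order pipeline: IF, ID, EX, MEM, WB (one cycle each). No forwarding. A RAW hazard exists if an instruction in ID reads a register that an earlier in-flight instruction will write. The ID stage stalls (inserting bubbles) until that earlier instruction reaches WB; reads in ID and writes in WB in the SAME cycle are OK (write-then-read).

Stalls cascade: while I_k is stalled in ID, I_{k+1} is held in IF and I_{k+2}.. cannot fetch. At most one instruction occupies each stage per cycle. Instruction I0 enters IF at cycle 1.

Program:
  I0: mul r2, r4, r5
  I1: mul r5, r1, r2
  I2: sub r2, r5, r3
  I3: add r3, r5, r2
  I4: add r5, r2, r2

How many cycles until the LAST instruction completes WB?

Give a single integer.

I0 mul r2 <- r4,r5: IF@1 ID@2 stall=0 (-) EX@3 MEM@4 WB@5
I1 mul r5 <- r1,r2: IF@2 ID@3 stall=2 (RAW on I0.r2 (WB@5)) EX@6 MEM@7 WB@8
I2 sub r2 <- r5,r3: IF@3 ID@6 stall=2 (RAW on I1.r5 (WB@8)) EX@9 MEM@10 WB@11
I3 add r3 <- r5,r2: IF@6 ID@9 stall=2 (RAW on I2.r2 (WB@11)) EX@12 MEM@13 WB@14
I4 add r5 <- r2,r2: IF@9 ID@12 stall=0 (-) EX@13 MEM@14 WB@15

Answer: 15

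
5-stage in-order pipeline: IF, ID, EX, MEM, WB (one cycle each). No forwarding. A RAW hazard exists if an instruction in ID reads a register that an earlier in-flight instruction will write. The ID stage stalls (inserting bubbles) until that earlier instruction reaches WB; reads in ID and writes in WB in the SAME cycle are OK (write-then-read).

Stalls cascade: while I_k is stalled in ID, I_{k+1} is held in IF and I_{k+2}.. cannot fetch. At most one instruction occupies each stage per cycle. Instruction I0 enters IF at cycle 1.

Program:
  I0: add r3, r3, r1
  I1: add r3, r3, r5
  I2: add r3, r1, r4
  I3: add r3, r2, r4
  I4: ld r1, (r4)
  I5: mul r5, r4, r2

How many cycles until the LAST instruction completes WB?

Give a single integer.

Answer: 12

Derivation:
I0 add r3 <- r3,r1: IF@1 ID@2 stall=0 (-) EX@3 MEM@4 WB@5
I1 add r3 <- r3,r5: IF@2 ID@3 stall=2 (RAW on I0.r3 (WB@5)) EX@6 MEM@7 WB@8
I2 add r3 <- r1,r4: IF@3 ID@6 stall=0 (-) EX@7 MEM@8 WB@9
I3 add r3 <- r2,r4: IF@6 ID@7 stall=0 (-) EX@8 MEM@9 WB@10
I4 ld r1 <- r4: IF@7 ID@8 stall=0 (-) EX@9 MEM@10 WB@11
I5 mul r5 <- r4,r2: IF@8 ID@9 stall=0 (-) EX@10 MEM@11 WB@12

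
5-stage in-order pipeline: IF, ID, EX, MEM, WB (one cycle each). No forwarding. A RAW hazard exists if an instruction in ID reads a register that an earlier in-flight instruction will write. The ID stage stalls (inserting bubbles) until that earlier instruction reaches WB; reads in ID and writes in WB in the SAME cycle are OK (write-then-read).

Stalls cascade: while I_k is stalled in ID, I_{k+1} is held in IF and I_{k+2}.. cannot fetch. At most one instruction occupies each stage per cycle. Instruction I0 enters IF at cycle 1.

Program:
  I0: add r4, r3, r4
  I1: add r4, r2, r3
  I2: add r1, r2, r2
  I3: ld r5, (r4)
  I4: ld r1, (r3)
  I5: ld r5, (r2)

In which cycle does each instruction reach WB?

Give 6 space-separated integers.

Answer: 5 6 7 9 10 11

Derivation:
I0 add r4 <- r3,r4: IF@1 ID@2 stall=0 (-) EX@3 MEM@4 WB@5
I1 add r4 <- r2,r3: IF@2 ID@3 stall=0 (-) EX@4 MEM@5 WB@6
I2 add r1 <- r2,r2: IF@3 ID@4 stall=0 (-) EX@5 MEM@6 WB@7
I3 ld r5 <- r4: IF@4 ID@5 stall=1 (RAW on I1.r4 (WB@6)) EX@7 MEM@8 WB@9
I4 ld r1 <- r3: IF@5 ID@7 stall=0 (-) EX@8 MEM@9 WB@10
I5 ld r5 <- r2: IF@7 ID@8 stall=0 (-) EX@9 MEM@10 WB@11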